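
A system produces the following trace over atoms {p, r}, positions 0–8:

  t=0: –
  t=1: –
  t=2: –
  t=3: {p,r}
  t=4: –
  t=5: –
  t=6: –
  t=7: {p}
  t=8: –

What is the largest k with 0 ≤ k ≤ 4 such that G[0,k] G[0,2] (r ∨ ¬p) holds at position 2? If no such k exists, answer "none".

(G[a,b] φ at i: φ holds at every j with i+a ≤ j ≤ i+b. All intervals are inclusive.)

G[0,2] (r ∨ ¬p) must hold from j=2 onward; find where it first fails.
  j=2: holds
  j=3: holds
  j=4: holds
  j=5: fails
Holds on [2,4], so largest k = 2.

2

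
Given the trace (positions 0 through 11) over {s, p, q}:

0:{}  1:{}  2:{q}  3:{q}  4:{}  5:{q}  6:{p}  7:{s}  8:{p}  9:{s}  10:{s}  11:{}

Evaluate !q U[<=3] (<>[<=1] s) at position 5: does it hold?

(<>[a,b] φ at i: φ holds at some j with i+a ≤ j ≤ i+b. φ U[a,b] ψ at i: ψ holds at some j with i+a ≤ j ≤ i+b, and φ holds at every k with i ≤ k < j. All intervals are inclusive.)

Need some j in [5,8] with <>[<=1] s, and !q at every k in [5,j-1].
  j=5: <>[<=1] s — fails (none in [5,6]).
  j=6: <>[<=1] s holds, but !q fails at k=5 → not this j.
  j=7: <>[<=1] s holds, but !q fails at k=5 → not this j.
  j=8: <>[<=1] s holds, but !q fails at k=5 → not this j.
No j in the window works → until fails.

No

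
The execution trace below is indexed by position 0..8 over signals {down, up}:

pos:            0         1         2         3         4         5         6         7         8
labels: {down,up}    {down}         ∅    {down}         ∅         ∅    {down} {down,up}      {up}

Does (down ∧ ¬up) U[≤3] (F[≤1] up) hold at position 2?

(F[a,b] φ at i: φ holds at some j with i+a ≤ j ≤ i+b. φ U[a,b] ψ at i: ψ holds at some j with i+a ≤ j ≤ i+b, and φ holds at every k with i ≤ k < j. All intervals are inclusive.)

Need some j in [2,5] with F[≤1] up, and (down ∧ ¬up) at every k in [2,j-1].
  j=2: F[≤1] up — fails (none in [2,3]).
  j=3: F[≤1] up — fails (none in [3,4]).
  j=4: F[≤1] up — fails (none in [4,5]).
  j=5: F[≤1] up — fails (none in [5,6]).
No j in the window works → until fails.

False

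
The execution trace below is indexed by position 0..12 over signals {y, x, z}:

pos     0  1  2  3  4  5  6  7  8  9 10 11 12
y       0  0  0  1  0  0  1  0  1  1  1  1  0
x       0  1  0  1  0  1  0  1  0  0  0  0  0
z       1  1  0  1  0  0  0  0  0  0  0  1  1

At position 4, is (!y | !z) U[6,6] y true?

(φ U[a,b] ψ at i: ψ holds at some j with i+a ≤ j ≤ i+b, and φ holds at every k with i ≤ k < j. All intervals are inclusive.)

Need some j in [10,10] with y, and (!y | !z) at every k in [4,j-1].
  j=10: y holds; (!y | !z) holds at every k in [4,9] → satisfied.

Yes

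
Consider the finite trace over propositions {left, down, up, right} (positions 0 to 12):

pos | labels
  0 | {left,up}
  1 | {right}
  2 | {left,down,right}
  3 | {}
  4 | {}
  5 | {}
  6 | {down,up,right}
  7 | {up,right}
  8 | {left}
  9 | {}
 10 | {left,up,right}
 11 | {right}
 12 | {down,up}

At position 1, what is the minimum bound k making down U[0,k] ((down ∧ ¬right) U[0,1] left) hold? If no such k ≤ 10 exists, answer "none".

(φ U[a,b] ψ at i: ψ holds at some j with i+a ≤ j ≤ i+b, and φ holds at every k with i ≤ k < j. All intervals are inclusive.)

none

Need earliest j ≥ 1 with ((down ∧ ¬right) U[0,1] left), and down at every k in [1,j-1].
  j=1: rhs fails.
  j=2: rhs holds but lhs fails at k=1.
  j=3: rhs fails.
  j=4: rhs fails.
  j=5: rhs fails.
  j=6: rhs fails.
  j=7: rhs fails.
  j=8: rhs holds but lhs fails at k=1.
  j=9: rhs fails.
  j=10: rhs holds but lhs fails at k=1.
  j=11: rhs fails.
No witness within the range → none.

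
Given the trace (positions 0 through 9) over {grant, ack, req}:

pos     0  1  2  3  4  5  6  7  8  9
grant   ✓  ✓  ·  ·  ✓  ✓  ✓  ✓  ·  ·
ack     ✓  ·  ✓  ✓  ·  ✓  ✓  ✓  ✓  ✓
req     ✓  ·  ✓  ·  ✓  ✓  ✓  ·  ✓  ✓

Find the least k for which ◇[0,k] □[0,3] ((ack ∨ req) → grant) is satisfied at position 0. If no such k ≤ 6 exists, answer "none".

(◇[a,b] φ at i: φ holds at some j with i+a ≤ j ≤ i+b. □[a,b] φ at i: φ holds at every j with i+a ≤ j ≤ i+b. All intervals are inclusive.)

4

Scan j = 0,1,… for □[0,3] ((ack ∨ req) → grant):
  j=0: fails
  j=1: fails
  j=2: fails
  j=3: fails
  j=4: holds
First hit at j=4, so smallest k = 4-0 = 4.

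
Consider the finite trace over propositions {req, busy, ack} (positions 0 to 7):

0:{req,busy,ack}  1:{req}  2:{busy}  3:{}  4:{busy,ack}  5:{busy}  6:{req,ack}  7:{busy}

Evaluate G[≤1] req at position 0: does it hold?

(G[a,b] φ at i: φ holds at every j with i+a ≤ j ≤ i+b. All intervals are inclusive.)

True

Check req at every j in [0,1]:
  j=0: true
  j=1: true
All positions satisfy it → formula holds.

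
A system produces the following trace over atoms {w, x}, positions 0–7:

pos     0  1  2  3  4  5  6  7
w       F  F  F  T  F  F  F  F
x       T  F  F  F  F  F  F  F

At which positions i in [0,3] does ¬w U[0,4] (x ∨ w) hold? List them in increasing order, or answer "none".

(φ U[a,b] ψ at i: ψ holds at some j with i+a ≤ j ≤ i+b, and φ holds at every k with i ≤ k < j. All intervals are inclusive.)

Evaluate at each i in [0,3]:
  i=0: ✓ (rhs at j=0)
  i=1: ✓ (rhs at j=3; lhs holds on [1,2])
  i=2: ✓ (rhs at j=3; lhs holds on [2,2])
  i=3: ✓ (rhs at j=3)

0, 1, 2, 3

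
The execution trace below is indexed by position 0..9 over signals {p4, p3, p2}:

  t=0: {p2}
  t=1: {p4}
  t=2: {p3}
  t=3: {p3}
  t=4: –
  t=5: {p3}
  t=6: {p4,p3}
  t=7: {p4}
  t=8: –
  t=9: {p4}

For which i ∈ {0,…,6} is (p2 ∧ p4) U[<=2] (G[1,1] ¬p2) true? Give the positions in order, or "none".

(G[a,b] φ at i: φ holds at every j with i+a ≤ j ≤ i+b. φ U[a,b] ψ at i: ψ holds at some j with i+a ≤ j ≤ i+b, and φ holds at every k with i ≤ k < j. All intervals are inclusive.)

0, 1, 2, 3, 4, 5, 6

Evaluate at each i in [0,6]:
  i=0: ✓ (rhs at j=0)
  i=1: ✓ (rhs at j=1)
  i=2: ✓ (rhs at j=2)
  i=3: ✓ (rhs at j=3)
  i=4: ✓ (rhs at j=4)
  i=5: ✓ (rhs at j=5)
  i=6: ✓ (rhs at j=6)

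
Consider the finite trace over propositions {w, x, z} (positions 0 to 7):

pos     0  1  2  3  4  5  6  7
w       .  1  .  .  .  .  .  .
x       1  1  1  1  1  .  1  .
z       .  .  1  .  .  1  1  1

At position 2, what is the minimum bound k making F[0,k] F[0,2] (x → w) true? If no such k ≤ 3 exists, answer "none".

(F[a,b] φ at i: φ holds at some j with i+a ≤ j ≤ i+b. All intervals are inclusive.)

Scan j = 2,3,… for F[0,2] (x → w):
  j=2: fails
  j=3: holds
First hit at j=3, so smallest k = 3-2 = 1.

1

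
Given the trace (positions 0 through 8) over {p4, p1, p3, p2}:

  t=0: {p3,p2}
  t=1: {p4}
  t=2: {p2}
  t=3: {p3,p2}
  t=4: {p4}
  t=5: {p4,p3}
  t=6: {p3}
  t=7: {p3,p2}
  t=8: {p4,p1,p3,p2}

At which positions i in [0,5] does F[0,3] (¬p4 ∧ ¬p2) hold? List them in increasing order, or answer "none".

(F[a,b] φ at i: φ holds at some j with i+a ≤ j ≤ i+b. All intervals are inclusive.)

3, 4, 5

Evaluate at each i in [0,5]:
  i=0: ✗ (none in [0,3])
  i=1: ✗ (none in [1,4])
  i=2: ✗ (none in [2,5])
  i=3: ✓ (witness j=6)
  i=4: ✓ (witness j=6)
  i=5: ✓ (witness j=6)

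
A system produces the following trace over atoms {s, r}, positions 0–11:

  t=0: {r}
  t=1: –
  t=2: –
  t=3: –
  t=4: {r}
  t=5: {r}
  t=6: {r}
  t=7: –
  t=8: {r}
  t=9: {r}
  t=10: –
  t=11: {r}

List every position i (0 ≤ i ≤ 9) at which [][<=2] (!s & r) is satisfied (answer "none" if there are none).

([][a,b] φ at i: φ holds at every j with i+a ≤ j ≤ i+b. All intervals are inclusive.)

4

Evaluate at each i in [0,9]:
  i=0: ✗ (fails at j=1)
  i=1: ✗ (fails at j=1)
  i=2: ✗ (fails at j=2)
  i=3: ✗ (fails at j=3)
  i=4: ✓ (all of [4,6])
  i=5: ✗ (fails at j=7)
  i=6: ✗ (fails at j=7)
  i=7: ✗ (fails at j=7)
  i=8: ✗ (fails at j=10)
  i=9: ✗ (fails at j=10)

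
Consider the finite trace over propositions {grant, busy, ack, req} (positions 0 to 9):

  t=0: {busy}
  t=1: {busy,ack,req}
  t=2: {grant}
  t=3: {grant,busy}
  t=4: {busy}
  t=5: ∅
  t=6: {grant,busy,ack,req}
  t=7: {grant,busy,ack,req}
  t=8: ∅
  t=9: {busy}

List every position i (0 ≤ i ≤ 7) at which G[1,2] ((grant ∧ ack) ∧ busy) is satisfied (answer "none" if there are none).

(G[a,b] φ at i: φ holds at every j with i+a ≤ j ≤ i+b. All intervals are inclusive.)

Evaluate at each i in [0,7]:
  i=0: ✗ (fails at j=1)
  i=1: ✗ (fails at j=2)
  i=2: ✗ (fails at j=3)
  i=3: ✗ (fails at j=4)
  i=4: ✗ (fails at j=5)
  i=5: ✓ (all of [6,7])
  i=6: ✗ (fails at j=8)
  i=7: ✗ (fails at j=8)

5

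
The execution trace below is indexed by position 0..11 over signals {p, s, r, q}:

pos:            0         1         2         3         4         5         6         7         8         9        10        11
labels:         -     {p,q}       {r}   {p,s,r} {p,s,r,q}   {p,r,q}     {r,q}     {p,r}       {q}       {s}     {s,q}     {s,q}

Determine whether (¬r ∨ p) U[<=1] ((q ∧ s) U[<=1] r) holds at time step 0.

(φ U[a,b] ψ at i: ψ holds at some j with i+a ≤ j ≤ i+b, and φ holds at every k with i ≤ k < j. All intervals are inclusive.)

Does not hold

Need some j in [0,1] with ((q ∧ s) U[<=1] r), and (¬r ∨ p) at every k in [0,j-1].
  j=0: ((q ∧ s) U[<=1] r) — fails.
  j=1: ((q ∧ s) U[<=1] r) — fails.
No j in the window works → until fails.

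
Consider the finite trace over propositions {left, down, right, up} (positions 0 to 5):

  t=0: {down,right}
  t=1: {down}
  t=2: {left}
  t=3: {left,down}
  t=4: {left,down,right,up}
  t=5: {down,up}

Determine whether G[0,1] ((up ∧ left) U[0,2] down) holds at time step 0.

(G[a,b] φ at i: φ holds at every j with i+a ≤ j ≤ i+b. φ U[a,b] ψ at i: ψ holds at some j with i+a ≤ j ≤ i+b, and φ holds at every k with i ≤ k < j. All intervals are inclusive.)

Check ((up ∧ left) U[0,2] down) at every j in [0,1]:
  j=0: holds
  j=1: holds
All positions satisfy it → formula holds.

Yes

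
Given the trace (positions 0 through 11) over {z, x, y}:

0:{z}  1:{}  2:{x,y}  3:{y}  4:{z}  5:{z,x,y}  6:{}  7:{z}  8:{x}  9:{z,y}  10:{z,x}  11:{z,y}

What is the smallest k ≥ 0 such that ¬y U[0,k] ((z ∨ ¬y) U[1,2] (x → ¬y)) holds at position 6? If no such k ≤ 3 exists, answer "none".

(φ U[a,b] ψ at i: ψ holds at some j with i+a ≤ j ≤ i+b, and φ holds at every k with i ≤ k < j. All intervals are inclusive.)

0

Need earliest j ≥ 6 with ((z ∨ ¬y) U[1,2] (x → ¬y)), and ¬y at every k in [6,j-1].
  j=6: rhs holds (empty prefix). k = 0.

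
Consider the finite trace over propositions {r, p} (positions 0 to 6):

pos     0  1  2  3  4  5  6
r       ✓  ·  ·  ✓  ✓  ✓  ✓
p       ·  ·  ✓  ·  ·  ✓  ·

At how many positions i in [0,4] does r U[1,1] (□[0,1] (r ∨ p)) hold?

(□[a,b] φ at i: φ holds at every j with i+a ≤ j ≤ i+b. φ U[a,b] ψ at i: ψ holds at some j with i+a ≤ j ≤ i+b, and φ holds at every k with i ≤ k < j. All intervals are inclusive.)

Evaluate at each i in [0,4]:
  i=0: ✗ (no rhs in [1,1])
  i=1: ✗ (lhs fails at k=1 before rhs at j=2)
  i=2: ✗ (lhs fails at k=2 before rhs at j=3)
  i=3: ✓ (rhs at j=4; lhs holds on [3,3])
  i=4: ✓ (rhs at j=5; lhs holds on [4,4])
Positions where it holds: {3, 4} → 2.

2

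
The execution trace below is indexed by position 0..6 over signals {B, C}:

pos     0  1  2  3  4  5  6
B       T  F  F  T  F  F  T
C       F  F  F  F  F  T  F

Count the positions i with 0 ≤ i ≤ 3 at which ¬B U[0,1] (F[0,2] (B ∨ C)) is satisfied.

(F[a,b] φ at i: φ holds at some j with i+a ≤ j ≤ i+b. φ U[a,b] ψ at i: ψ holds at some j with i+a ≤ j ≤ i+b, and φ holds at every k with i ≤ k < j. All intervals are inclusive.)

4

Evaluate at each i in [0,3]:
  i=0: ✓ (rhs at j=0)
  i=1: ✓ (rhs at j=1)
  i=2: ✓ (rhs at j=2)
  i=3: ✓ (rhs at j=3)
Positions where it holds: {0, 1, 2, 3} → 4.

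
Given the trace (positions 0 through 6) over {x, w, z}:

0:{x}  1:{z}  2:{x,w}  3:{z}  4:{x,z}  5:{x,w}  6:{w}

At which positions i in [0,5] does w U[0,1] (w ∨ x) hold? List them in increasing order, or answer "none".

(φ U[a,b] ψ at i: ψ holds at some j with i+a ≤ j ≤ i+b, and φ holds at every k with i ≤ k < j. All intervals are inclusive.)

Evaluate at each i in [0,5]:
  i=0: ✓ (rhs at j=0)
  i=1: ✗ (lhs fails at k=1 before rhs at j=2)
  i=2: ✓ (rhs at j=2)
  i=3: ✗ (lhs fails at k=3 before rhs at j=4)
  i=4: ✓ (rhs at j=4)
  i=5: ✓ (rhs at j=5)

0, 2, 4, 5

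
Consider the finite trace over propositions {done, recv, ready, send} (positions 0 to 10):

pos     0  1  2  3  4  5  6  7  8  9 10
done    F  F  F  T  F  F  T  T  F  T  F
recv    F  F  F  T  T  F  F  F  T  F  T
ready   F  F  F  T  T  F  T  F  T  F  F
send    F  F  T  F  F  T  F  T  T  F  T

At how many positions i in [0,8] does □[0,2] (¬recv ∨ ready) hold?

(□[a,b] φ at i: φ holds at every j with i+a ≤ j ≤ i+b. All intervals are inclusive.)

8

Evaluate at each i in [0,8]:
  i=0: ✓ (all of [0,2])
  i=1: ✓ (all of [1,3])
  i=2: ✓ (all of [2,4])
  i=3: ✓ (all of [3,5])
  i=4: ✓ (all of [4,6])
  i=5: ✓ (all of [5,7])
  i=6: ✓ (all of [6,8])
  i=7: ✓ (all of [7,9])
  i=8: ✗ (fails at j=10)
Positions where it holds: {0, 1, 2, 3, 4, 5, 6, 7} → 8.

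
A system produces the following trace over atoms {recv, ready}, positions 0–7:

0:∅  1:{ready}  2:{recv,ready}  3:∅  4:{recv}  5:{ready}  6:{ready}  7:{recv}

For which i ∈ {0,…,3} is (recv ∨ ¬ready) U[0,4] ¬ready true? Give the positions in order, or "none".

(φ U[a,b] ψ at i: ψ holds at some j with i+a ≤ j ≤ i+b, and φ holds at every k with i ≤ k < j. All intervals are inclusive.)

Evaluate at each i in [0,3]:
  i=0: ✓ (rhs at j=0)
  i=1: ✗ (lhs fails at k=1 before rhs at j=3)
  i=2: ✓ (rhs at j=3; lhs holds on [2,2])
  i=3: ✓ (rhs at j=3)

0, 2, 3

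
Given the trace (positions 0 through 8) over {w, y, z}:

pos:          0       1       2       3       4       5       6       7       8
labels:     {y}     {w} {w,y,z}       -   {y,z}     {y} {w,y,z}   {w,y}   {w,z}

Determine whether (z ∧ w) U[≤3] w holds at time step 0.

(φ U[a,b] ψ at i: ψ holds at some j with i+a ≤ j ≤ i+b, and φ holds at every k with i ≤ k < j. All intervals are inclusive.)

Need some j in [0,3] with w, and (z ∧ w) at every k in [0,j-1].
  j=0: w false.
  j=1: w holds, but (z ∧ w) fails at k=0 → not this j.
  j=2: w holds, but (z ∧ w) fails at k=0 → not this j.
  j=3: w false.
No j in the window works → until fails.

False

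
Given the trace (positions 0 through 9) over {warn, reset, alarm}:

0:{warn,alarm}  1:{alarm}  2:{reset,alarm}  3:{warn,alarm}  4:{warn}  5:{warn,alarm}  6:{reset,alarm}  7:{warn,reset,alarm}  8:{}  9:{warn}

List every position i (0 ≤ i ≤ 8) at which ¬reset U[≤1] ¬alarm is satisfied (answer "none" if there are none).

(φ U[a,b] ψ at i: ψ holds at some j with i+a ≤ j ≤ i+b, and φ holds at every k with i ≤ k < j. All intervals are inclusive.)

Evaluate at each i in [0,8]:
  i=0: ✗ (no rhs in [0,1])
  i=1: ✗ (no rhs in [1,2])
  i=2: ✗ (no rhs in [2,3])
  i=3: ✓ (rhs at j=4; lhs holds on [3,3])
  i=4: ✓ (rhs at j=4)
  i=5: ✗ (no rhs in [5,6])
  i=6: ✗ (no rhs in [6,7])
  i=7: ✗ (lhs fails at k=7 before rhs at j=8)
  i=8: ✓ (rhs at j=8)

3, 4, 8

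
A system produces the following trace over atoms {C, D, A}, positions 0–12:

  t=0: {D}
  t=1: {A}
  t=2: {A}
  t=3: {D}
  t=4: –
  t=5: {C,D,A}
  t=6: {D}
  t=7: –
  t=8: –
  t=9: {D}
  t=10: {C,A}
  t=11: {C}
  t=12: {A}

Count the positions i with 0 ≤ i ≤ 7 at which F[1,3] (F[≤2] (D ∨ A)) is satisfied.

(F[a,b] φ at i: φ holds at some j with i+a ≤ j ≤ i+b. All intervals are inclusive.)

8

Evaluate at each i in [0,7]:
  i=0: ✓ (witness j=1)
  i=1: ✓ (witness j=2)
  i=2: ✓ (witness j=3)
  i=3: ✓ (witness j=4)
  i=4: ✓ (witness j=5)
  i=5: ✓ (witness j=6)
  i=6: ✓ (witness j=7)
  i=7: ✓ (witness j=8)
Positions where it holds: {0, 1, 2, 3, 4, 5, 6, 7} → 8.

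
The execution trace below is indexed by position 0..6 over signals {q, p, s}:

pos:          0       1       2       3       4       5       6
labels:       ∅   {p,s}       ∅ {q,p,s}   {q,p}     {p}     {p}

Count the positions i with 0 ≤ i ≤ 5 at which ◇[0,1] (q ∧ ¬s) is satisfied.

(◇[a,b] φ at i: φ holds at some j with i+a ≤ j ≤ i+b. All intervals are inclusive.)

2

Evaluate at each i in [0,5]:
  i=0: ✗ (none in [0,1])
  i=1: ✗ (none in [1,2])
  i=2: ✗ (none in [2,3])
  i=3: ✓ (witness j=4)
  i=4: ✓ (witness j=4)
  i=5: ✗ (none in [5,6])
Positions where it holds: {3, 4} → 2.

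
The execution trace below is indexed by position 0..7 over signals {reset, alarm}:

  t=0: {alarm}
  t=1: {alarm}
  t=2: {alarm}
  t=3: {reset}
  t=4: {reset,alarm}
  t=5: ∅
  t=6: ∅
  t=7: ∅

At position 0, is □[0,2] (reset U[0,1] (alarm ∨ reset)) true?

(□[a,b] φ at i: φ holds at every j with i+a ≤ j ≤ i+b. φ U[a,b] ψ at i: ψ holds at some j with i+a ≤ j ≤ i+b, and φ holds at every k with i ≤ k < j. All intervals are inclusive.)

Holds

Check (reset U[0,1] (alarm ∨ reset)) at every j in [0,2]:
  j=0: holds
  j=1: holds
  j=2: holds
All positions satisfy it → formula holds.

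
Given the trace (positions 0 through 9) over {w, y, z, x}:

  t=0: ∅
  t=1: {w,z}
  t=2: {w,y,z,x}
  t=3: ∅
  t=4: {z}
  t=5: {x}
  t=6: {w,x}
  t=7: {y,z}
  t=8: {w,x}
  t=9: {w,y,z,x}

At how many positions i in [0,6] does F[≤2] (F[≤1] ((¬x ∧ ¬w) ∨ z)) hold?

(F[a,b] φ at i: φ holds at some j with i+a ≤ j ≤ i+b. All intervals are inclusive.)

Evaluate at each i in [0,6]:
  i=0: ✓ (witness j=0)
  i=1: ✓ (witness j=1)
  i=2: ✓ (witness j=2)
  i=3: ✓ (witness j=3)
  i=4: ✓ (witness j=4)
  i=5: ✓ (witness j=6)
  i=6: ✓ (witness j=6)
Positions where it holds: {0, 1, 2, 3, 4, 5, 6} → 7.

7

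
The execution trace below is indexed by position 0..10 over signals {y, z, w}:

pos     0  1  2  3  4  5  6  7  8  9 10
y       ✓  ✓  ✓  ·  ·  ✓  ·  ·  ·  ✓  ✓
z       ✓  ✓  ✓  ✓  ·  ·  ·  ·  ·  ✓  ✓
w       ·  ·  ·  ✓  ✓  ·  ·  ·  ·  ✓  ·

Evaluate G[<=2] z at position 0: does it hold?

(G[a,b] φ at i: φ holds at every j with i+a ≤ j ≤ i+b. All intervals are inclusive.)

True

Check z at every j in [0,2]:
  j=0: true
  j=1: true
  j=2: true
All positions satisfy it → formula holds.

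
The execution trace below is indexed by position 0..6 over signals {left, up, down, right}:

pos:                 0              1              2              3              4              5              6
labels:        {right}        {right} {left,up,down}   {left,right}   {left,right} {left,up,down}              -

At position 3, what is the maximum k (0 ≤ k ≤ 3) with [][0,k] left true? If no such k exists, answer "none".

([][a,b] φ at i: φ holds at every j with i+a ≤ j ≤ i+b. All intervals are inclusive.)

left must hold from j=3 onward; find where it first fails.
  j=3: holds
  j=4: holds
  j=5: holds
  j=6: fails
Holds on [3,5], so largest k = 2.

2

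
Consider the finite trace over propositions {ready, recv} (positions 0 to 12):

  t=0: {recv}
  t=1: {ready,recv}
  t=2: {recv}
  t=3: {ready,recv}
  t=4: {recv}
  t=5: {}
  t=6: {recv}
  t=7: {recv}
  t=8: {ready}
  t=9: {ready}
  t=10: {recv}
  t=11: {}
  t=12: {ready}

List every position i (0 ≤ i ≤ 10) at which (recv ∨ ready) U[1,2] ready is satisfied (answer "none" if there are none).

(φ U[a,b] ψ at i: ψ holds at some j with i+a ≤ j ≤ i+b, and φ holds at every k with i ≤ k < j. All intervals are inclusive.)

Evaluate at each i in [0,10]:
  i=0: ✓ (rhs at j=1; lhs holds on [0,0])
  i=1: ✓ (rhs at j=3; lhs holds on [1,2])
  i=2: ✓ (rhs at j=3; lhs holds on [2,2])
  i=3: ✗ (no rhs in [4,5])
  i=4: ✗ (no rhs in [5,6])
  i=5: ✗ (no rhs in [6,7])
  i=6: ✓ (rhs at j=8; lhs holds on [6,7])
  i=7: ✓ (rhs at j=8; lhs holds on [7,7])
  i=8: ✓ (rhs at j=9; lhs holds on [8,8])
  i=9: ✗ (no rhs in [10,11])
  i=10: ✗ (lhs fails at k=11 before rhs at j=12)

0, 1, 2, 6, 7, 8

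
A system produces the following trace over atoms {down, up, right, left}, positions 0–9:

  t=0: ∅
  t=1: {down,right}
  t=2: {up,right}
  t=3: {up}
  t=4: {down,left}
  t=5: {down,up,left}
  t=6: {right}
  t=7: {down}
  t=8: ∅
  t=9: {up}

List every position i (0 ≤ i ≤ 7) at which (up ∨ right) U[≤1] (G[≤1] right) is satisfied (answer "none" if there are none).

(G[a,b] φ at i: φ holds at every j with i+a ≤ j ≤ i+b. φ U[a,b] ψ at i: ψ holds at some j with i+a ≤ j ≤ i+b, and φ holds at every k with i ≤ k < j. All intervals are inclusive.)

1

Evaluate at each i in [0,7]:
  i=0: ✗ (lhs fails at k=0 before rhs at j=1)
  i=1: ✓ (rhs at j=1)
  i=2: ✗ (no rhs in [2,3])
  i=3: ✗ (no rhs in [3,4])
  i=4: ✗ (no rhs in [4,5])
  i=5: ✗ (no rhs in [5,6])
  i=6: ✗ (no rhs in [6,7])
  i=7: ✗ (no rhs in [7,8])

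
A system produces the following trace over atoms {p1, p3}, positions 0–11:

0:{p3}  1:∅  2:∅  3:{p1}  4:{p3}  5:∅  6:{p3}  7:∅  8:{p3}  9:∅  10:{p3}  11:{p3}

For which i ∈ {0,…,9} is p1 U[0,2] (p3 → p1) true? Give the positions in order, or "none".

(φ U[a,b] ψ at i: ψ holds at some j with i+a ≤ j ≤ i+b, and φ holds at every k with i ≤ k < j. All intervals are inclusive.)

Evaluate at each i in [0,9]:
  i=0: ✗ (lhs fails at k=0 before rhs at j=1)
  i=1: ✓ (rhs at j=1)
  i=2: ✓ (rhs at j=2)
  i=3: ✓ (rhs at j=3)
  i=4: ✗ (lhs fails at k=4 before rhs at j=5)
  i=5: ✓ (rhs at j=5)
  i=6: ✗ (lhs fails at k=6 before rhs at j=7)
  i=7: ✓ (rhs at j=7)
  i=8: ✗ (lhs fails at k=8 before rhs at j=9)
  i=9: ✓ (rhs at j=9)

1, 2, 3, 5, 7, 9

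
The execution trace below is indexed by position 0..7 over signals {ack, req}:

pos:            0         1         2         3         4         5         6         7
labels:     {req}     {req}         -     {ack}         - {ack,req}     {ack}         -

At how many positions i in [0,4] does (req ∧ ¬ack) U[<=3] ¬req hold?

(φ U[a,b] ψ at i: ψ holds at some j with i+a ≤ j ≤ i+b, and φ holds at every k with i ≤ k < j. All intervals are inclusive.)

5

Evaluate at each i in [0,4]:
  i=0: ✓ (rhs at j=2; lhs holds on [0,1])
  i=1: ✓ (rhs at j=2; lhs holds on [1,1])
  i=2: ✓ (rhs at j=2)
  i=3: ✓ (rhs at j=3)
  i=4: ✓ (rhs at j=4)
Positions where it holds: {0, 1, 2, 3, 4} → 5.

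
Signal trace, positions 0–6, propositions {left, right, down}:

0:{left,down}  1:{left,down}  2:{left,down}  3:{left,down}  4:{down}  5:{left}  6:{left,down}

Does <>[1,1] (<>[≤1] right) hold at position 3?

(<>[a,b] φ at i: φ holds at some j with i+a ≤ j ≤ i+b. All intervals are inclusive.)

Does not hold

Check <>[≤1] right at each j in [4,4]:
  j=4: fails (none in [4,5])
No position in the window satisfies it → formula fails.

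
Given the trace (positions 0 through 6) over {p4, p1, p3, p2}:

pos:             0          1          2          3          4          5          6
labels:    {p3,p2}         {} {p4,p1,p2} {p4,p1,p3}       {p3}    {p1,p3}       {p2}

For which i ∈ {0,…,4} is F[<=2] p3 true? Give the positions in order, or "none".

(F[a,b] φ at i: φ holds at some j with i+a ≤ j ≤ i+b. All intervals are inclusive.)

Evaluate at each i in [0,4]:
  i=0: ✓ (witness j=0)
  i=1: ✓ (witness j=3)
  i=2: ✓ (witness j=3)
  i=3: ✓ (witness j=3)
  i=4: ✓ (witness j=4)

0, 1, 2, 3, 4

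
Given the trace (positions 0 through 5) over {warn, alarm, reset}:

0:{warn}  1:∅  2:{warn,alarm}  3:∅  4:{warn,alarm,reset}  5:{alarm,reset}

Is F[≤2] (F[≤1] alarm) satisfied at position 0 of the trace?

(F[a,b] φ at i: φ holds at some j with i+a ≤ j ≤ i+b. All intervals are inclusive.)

True

Check F[≤1] alarm at each j in [0,2]:
  j=0: fails (none in [0,1])
  j=1: holds (witness at 2)
  j=2: holds (witness at 2)
Found at j=1 → formula holds.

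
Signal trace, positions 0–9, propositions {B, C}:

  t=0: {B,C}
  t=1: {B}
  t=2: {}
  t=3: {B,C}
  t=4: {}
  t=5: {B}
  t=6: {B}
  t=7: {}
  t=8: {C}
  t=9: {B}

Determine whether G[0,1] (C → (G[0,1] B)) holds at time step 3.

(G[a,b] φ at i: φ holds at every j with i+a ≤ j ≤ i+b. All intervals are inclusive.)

Does not hold

Check (C → (G[0,1] B)) at every j in [3,4]:
  j=3: antecedent true; consequent fails at 4 → ✗
  j=4: antecedent false → ✓
Fails at j=3 → formula fails.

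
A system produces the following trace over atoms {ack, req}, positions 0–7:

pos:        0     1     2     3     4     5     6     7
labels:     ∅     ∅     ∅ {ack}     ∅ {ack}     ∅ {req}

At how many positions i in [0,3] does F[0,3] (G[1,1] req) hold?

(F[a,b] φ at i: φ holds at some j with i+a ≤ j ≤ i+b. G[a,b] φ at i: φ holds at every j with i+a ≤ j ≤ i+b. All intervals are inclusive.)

Evaluate at each i in [0,3]:
  i=0: ✗ (none in [0,3])
  i=1: ✗ (none in [1,4])
  i=2: ✗ (none in [2,5])
  i=3: ✓ (witness j=6)
Positions where it holds: {3} → 1.

1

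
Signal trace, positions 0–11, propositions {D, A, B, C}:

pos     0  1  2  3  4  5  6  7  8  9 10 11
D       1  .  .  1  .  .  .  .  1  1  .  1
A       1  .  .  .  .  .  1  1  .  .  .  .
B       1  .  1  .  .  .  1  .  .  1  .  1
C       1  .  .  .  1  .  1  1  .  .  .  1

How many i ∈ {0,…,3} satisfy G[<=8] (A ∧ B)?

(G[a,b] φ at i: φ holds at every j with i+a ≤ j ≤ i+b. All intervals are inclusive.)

0

Evaluate at each i in [0,3]:
  i=0: ✗ (fails at j=1)
  i=1: ✗ (fails at j=1)
  i=2: ✗ (fails at j=2)
  i=3: ✗ (fails at j=3)
Positions where it holds: {} → 0.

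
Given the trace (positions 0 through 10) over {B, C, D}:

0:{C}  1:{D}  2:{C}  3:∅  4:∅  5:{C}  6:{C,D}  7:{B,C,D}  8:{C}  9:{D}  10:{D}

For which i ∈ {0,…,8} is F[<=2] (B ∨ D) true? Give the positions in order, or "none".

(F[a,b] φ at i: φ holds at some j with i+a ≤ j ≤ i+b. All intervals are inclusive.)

Evaluate at each i in [0,8]:
  i=0: ✓ (witness j=1)
  i=1: ✓ (witness j=1)
  i=2: ✗ (none in [2,4])
  i=3: ✗ (none in [3,5])
  i=4: ✓ (witness j=6)
  i=5: ✓ (witness j=6)
  i=6: ✓ (witness j=6)
  i=7: ✓ (witness j=7)
  i=8: ✓ (witness j=9)

0, 1, 4, 5, 6, 7, 8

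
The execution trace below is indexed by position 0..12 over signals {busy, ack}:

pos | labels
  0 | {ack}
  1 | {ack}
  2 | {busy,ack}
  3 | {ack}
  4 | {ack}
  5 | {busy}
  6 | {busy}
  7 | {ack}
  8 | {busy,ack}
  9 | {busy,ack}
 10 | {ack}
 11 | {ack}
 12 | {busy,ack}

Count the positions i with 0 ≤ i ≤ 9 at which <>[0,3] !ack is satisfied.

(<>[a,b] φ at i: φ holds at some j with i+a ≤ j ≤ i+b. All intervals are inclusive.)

Evaluate at each i in [0,9]:
  i=0: ✗ (none in [0,3])
  i=1: ✗ (none in [1,4])
  i=2: ✓ (witness j=5)
  i=3: ✓ (witness j=5)
  i=4: ✓ (witness j=5)
  i=5: ✓ (witness j=5)
  i=6: ✓ (witness j=6)
  i=7: ✗ (none in [7,10])
  i=8: ✗ (none in [8,11])
  i=9: ✗ (none in [9,12])
Positions where it holds: {2, 3, 4, 5, 6} → 5.

5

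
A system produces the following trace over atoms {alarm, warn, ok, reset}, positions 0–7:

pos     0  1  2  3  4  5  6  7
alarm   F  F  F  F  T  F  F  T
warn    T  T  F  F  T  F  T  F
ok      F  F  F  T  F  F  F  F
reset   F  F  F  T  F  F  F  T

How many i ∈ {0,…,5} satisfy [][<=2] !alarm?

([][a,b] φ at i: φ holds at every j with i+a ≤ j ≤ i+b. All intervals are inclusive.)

Evaluate at each i in [0,5]:
  i=0: ✓ (all of [0,2])
  i=1: ✓ (all of [1,3])
  i=2: ✗ (fails at j=4)
  i=3: ✗ (fails at j=4)
  i=4: ✗ (fails at j=4)
  i=5: ✗ (fails at j=7)
Positions where it holds: {0, 1} → 2.

2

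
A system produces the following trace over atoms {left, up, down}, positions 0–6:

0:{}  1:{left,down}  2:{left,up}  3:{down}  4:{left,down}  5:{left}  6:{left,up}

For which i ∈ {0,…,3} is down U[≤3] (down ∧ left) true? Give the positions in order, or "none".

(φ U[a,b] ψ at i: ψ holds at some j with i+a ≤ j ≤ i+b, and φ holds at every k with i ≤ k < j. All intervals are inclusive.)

Evaluate at each i in [0,3]:
  i=0: ✗ (lhs fails at k=0 before rhs at j=1)
  i=1: ✓ (rhs at j=1)
  i=2: ✗ (lhs fails at k=2 before rhs at j=4)
  i=3: ✓ (rhs at j=4; lhs holds on [3,3])

1, 3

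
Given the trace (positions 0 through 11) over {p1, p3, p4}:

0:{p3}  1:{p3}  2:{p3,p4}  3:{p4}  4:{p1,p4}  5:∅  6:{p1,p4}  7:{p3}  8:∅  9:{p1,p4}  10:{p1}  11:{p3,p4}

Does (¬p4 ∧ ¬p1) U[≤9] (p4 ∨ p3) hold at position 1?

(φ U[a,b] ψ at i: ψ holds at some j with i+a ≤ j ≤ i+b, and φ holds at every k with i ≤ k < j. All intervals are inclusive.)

Holds

Need some j in [1,10] with (p4 ∨ p3), and (¬p4 ∧ ¬p1) at every k in [1,j-1].
  j=1: (p4 ∨ p3) holds; no prefix to check → satisfied.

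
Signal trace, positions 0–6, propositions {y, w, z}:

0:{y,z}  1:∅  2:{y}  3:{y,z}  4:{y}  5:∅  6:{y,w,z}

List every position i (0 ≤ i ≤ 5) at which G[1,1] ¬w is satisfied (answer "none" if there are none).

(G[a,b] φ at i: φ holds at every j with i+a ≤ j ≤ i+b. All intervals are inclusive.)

Evaluate at each i in [0,5]:
  i=0: ✓ (all of [1,1])
  i=1: ✓ (all of [2,2])
  i=2: ✓ (all of [3,3])
  i=3: ✓ (all of [4,4])
  i=4: ✓ (all of [5,5])
  i=5: ✗ (fails at j=6)

0, 1, 2, 3, 4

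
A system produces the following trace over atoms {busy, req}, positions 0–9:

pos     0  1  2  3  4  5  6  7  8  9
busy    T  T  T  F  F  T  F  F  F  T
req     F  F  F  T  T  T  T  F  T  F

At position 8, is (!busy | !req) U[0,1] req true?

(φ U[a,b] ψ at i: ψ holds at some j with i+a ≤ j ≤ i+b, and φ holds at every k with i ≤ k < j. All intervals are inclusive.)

Need some j in [8,9] with req, and (!busy | !req) at every k in [8,j-1].
  j=8: req holds; no prefix to check → satisfied.

Holds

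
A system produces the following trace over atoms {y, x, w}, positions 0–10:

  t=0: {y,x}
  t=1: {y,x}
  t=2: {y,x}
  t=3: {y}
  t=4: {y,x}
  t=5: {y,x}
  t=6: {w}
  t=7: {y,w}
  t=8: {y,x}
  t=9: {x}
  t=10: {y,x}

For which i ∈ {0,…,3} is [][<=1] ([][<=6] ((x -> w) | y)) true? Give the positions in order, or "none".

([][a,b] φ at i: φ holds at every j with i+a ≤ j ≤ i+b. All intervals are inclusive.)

0, 1

Evaluate at each i in [0,3]:
  i=0: ✓ (all of [0,1])
  i=1: ✓ (all of [1,2])
  i=2: ✗ (fails at j=3)
  i=3: ✗ (fails at j=3)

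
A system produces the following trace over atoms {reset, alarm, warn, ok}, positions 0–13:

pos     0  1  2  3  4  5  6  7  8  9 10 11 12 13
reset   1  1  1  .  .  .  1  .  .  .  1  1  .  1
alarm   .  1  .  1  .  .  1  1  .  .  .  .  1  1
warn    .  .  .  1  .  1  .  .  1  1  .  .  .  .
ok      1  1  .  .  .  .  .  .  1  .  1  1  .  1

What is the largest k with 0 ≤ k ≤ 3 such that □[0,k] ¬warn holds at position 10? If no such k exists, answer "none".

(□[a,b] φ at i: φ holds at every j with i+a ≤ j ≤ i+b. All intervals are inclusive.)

3

¬warn must hold from j=10 onward; find where it first fails.
  j=10: holds
  j=11: holds
  j=12: holds
  j=13: holds
Holds through j=13; largest k = 3.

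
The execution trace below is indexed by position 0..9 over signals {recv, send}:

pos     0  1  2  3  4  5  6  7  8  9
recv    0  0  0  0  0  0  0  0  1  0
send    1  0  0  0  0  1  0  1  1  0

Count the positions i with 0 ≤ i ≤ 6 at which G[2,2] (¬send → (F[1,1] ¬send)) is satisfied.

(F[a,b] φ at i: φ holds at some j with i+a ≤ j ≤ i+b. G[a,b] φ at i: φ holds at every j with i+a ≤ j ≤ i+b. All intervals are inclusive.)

5

Evaluate at each i in [0,6]:
  i=0: ✓ (all of [2,2])
  i=1: ✓ (all of [3,3])
  i=2: ✗ (fails at j=4)
  i=3: ✓ (all of [5,5])
  i=4: ✗ (fails at j=6)
  i=5: ✓ (all of [7,7])
  i=6: ✓ (all of [8,8])
Positions where it holds: {0, 1, 3, 5, 6} → 5.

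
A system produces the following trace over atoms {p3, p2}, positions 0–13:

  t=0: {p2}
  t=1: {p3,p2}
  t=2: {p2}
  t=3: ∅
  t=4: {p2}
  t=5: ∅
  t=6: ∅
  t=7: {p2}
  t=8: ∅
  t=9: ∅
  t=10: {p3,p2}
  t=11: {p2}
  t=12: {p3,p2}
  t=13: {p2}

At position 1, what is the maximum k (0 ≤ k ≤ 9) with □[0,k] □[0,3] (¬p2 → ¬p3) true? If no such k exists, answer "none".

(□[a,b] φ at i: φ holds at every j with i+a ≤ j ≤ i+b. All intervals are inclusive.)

9

□[0,3] (¬p2 → ¬p3) must hold from j=1 onward; find where it first fails.
  j=1: holds
  j=2: holds
  j=3: holds
  j=4: holds
  j=5: holds
  j=6: holds
  j=7: holds
  j=8: holds
  j=9: holds
  j=10: holds
Holds through j=10; largest k = 9.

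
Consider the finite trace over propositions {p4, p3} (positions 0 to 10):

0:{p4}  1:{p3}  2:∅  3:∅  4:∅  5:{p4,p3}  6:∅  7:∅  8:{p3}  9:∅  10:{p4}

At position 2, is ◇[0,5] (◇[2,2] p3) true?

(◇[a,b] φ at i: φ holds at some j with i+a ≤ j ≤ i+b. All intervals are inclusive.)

Check ◇[2,2] p3 at each j in [2,7]:
  j=2: fails (none in [4,4])
  j=3: holds (witness at 5)
  j=4: fails (none in [6,6])
  j=5: fails (none in [7,7])
  j=6: holds (witness at 8)
  j=7: fails (none in [9,9])
Found at j=3 → formula holds.

Holds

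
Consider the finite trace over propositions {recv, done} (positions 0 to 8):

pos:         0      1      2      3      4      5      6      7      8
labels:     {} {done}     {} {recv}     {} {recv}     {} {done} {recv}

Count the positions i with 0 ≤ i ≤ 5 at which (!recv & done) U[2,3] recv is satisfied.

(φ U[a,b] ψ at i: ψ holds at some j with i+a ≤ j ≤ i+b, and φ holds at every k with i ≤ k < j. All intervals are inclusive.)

0

Evaluate at each i in [0,5]:
  i=0: ✗ (lhs fails at k=0 before rhs at j=3)
  i=1: ✗ (lhs fails at k=2 before rhs at j=3)
  i=2: ✗ (lhs fails at k=2 before rhs at j=5)
  i=3: ✗ (lhs fails at k=3 before rhs at j=5)
  i=4: ✗ (no rhs in [6,7])
  i=5: ✗ (lhs fails at k=5 before rhs at j=8)
Positions where it holds: {} → 0.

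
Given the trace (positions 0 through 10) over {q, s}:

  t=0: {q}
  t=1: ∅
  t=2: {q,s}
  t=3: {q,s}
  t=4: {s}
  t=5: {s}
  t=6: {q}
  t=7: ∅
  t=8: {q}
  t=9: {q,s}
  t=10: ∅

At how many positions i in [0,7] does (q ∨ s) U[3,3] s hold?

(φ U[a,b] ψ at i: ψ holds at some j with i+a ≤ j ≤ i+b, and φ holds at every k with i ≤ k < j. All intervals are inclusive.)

Evaluate at each i in [0,7]:
  i=0: ✗ (lhs fails at k=1 before rhs at j=3)
  i=1: ✗ (lhs fails at k=1 before rhs at j=4)
  i=2: ✓ (rhs at j=5; lhs holds on [2,4])
  i=3: ✗ (no rhs in [6,6])
  i=4: ✗ (no rhs in [7,7])
  i=5: ✗ (no rhs in [8,8])
  i=6: ✗ (lhs fails at k=7 before rhs at j=9)
  i=7: ✗ (no rhs in [10,10])
Positions where it holds: {2} → 1.

1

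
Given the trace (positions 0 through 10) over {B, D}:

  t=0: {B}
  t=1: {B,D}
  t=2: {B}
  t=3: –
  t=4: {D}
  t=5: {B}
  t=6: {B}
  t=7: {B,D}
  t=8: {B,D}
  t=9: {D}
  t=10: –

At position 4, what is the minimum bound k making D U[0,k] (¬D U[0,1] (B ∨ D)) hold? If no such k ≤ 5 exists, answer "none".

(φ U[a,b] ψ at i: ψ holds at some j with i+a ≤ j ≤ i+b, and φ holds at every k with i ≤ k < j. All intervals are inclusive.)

Need earliest j ≥ 4 with (¬D U[0,1] (B ∨ D)), and D at every k in [4,j-1].
  j=4: rhs holds (empty prefix). k = 0.

0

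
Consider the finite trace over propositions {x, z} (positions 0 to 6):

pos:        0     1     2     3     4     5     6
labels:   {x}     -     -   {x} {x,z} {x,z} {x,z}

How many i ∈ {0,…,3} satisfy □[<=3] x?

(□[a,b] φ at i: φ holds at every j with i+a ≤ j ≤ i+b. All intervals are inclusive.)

1

Evaluate at each i in [0,3]:
  i=0: ✗ (fails at j=1)
  i=1: ✗ (fails at j=1)
  i=2: ✗ (fails at j=2)
  i=3: ✓ (all of [3,6])
Positions where it holds: {3} → 1.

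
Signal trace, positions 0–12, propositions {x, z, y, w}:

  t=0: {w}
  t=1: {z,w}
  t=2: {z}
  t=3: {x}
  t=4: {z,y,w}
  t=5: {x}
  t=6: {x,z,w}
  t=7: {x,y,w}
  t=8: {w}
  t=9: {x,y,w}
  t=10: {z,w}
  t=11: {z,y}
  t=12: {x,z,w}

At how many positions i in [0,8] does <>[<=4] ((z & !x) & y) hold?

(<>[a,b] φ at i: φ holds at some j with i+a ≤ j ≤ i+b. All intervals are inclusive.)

Evaluate at each i in [0,8]:
  i=0: ✓ (witness j=4)
  i=1: ✓ (witness j=4)
  i=2: ✓ (witness j=4)
  i=3: ✓ (witness j=4)
  i=4: ✓ (witness j=4)
  i=5: ✗ (none in [5,9])
  i=6: ✗ (none in [6,10])
  i=7: ✓ (witness j=11)
  i=8: ✓ (witness j=11)
Positions where it holds: {0, 1, 2, 3, 4, 7, 8} → 7.

7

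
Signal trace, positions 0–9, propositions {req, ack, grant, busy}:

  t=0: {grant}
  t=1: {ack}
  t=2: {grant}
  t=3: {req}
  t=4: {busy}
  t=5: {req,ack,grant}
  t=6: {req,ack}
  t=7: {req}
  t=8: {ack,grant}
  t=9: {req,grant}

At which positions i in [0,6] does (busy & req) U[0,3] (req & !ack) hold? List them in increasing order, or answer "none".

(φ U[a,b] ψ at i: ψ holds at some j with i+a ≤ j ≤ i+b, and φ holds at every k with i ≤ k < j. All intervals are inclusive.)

3

Evaluate at each i in [0,6]:
  i=0: ✗ (lhs fails at k=0 before rhs at j=3)
  i=1: ✗ (lhs fails at k=1 before rhs at j=3)
  i=2: ✗ (lhs fails at k=2 before rhs at j=3)
  i=3: ✓ (rhs at j=3)
  i=4: ✗ (lhs fails at k=4 before rhs at j=7)
  i=5: ✗ (lhs fails at k=5 before rhs at j=7)
  i=6: ✗ (lhs fails at k=6 before rhs at j=7)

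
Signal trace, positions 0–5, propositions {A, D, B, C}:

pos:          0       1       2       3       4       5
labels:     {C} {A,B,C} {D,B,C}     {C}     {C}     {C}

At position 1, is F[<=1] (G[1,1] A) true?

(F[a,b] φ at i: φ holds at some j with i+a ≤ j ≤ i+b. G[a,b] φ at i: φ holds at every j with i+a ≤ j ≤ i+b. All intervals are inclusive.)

Check G[1,1] A at each j in [1,2]:
  j=1: fails at 2
  j=2: fails at 3
No position in the window satisfies it → formula fails.

False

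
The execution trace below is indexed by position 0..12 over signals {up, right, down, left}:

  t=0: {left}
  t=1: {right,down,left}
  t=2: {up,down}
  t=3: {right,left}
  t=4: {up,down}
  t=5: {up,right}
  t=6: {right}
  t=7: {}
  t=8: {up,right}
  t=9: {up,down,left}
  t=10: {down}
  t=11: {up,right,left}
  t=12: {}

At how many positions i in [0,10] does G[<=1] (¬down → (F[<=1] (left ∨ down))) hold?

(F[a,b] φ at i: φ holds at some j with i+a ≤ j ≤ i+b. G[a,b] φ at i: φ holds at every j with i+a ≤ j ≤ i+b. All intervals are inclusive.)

Evaluate at each i in [0,10]:
  i=0: ✓ (all of [0,1])
  i=1: ✓ (all of [1,2])
  i=2: ✓ (all of [2,3])
  i=3: ✓ (all of [3,4])
  i=4: ✗ (fails at j=5)
  i=5: ✗ (fails at j=5)
  i=6: ✗ (fails at j=6)
  i=7: ✗ (fails at j=7)
  i=8: ✓ (all of [8,9])
  i=9: ✓ (all of [9,10])
  i=10: ✓ (all of [10,11])
Positions where it holds: {0, 1, 2, 3, 8, 9, 10} → 7.

7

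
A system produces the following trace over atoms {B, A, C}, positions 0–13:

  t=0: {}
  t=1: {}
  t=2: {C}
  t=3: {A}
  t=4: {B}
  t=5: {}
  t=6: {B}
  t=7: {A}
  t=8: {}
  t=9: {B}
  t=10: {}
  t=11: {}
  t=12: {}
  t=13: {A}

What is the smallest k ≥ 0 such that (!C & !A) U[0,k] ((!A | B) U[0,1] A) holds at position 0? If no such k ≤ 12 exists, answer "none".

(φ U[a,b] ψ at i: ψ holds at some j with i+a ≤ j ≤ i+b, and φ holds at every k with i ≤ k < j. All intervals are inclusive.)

2

Need earliest j ≥ 0 with ((!A | B) U[0,1] A), and (!C & !A) at every k in [0,j-1].
  j=0: rhs fails.
  j=1: rhs fails.
  j=2: rhs holds; lhs holds on [0,1]. k = 2.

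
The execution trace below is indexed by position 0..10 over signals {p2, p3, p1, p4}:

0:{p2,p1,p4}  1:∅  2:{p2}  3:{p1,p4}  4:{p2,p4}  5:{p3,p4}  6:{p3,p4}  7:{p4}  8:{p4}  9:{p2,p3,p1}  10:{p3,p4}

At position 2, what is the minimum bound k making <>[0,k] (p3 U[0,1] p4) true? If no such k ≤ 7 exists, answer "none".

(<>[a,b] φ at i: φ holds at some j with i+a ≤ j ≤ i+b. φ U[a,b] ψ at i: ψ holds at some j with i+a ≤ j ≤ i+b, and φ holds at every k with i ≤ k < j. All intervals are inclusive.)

1

Scan j = 2,3,… for (p3 U[0,1] p4):
  j=2: fails
  j=3: holds
First hit at j=3, so smallest k = 3-2 = 1.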